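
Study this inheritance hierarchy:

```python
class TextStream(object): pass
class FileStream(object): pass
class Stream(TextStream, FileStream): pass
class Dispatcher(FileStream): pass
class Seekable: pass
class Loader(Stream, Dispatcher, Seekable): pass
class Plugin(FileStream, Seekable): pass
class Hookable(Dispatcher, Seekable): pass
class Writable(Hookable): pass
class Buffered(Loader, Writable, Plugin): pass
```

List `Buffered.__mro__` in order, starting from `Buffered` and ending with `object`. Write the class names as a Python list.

[Buffered, Loader, Stream, TextStream, Writable, Hookable, Dispatcher, Plugin, FileStream, Seekable, object]

L[Buffered] = Buffered + merge(L[Loader], L[Writable], L[Plugin], [Loader Writable Plugin])
  take Loader:  [Loader Stream TextStream Dispatcher FileStream Seekable object] + [Writable Hookable Dispatcher FileStream Seekable object] + [Plugin FileStream Seekable object] + [Loader Writable Plugin]
  take Stream:  [Stream TextStream Dispatcher FileStream Seekable object] + [Writable Hookable Dispatcher FileStream Seekable object] + [Plugin FileStream Seekable object] + [Writable Plugin]
  take TextStream:  [TextStream Dispatcher FileStream Seekable object] + [Writable Hookable Dispatcher FileStream Seekable object] + [Plugin FileStream Seekable object] + [Writable Plugin]
  take Writable:  [Dispatcher FileStream Seekable object] + [Writable Hookable Dispatcher FileStream Seekable object] + [Plugin FileStream Seekable object] + [Writable Plugin]
  take Hookable:  [Dispatcher FileStream Seekable object] + [Hookable Dispatcher FileStream Seekable object] + [Plugin FileStream Seekable object] + [Plugin]
  take Dispatcher:  [Dispatcher FileStream Seekable object] + [Dispatcher FileStream Seekable object] + [Plugin FileStream Seekable object] + [Plugin]
  take Plugin:  [FileStream Seekable object] + [FileStream Seekable object] + [Plugin FileStream Seekable object] + [Plugin]
  take FileStream:  [FileStream Seekable object] + [FileStream Seekable object] + [FileStream Seekable object]
  take Seekable:  [Seekable object] + [Seekable object] + [Seekable object]
  take object:  [object] + [object] + [object]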